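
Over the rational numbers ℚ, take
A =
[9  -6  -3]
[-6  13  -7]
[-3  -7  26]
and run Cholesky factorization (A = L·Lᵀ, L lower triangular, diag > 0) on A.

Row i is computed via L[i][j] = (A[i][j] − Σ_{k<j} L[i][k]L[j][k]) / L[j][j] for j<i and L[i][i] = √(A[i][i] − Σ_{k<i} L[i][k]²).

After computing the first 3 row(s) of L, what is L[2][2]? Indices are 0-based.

L[2][2] = 4

Step 1: L[0][0] = √(9) = 3.
  L[1][0] = (-6) / L[0][0] = -2.
Step 2: L[1][1] = √(9) = 3.
  L[2][0] = (-3) / L[0][0] = -1.
  L[2][1] = (-9) / L[1][1] = -3.
Step 3: L[2][2] = √(16) = 4.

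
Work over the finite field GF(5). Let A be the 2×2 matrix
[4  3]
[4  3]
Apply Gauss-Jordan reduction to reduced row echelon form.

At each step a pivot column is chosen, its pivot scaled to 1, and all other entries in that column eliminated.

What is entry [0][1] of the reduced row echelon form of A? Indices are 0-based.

M[0][1] = 2

[1] R0 /= 4  ⇒  (1, 2)
     R1 -= 4·R0  ⇒  (0, 0)
column 1 empty below row 1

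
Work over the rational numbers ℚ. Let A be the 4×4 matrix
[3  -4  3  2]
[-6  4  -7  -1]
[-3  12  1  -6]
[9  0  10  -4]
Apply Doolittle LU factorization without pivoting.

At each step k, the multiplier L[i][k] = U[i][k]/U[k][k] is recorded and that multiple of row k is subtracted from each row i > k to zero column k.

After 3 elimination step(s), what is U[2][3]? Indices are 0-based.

U[2][3] = 2

Step 1: pivot at (0,0) is 3.
  row1 ← row1 − (-2)·row0  ⇒  L[1][0]=-2, U row1=(0, -4, -1, 3)
  row2 ← row2 − (-1)·row0  ⇒  L[2][0]=-1, U row2=(0, 8, 4, -4)
  row3 ← row3 − (3)·row0  ⇒  L[3][0]=3, U row3=(0, 12, 1, -10)
Step 2: pivot at (1,1) is -4.
  row2 ← row2 − (-2)·row1  ⇒  L[2][1]=-2, U row2=(0, 0, 2, 2)
  row3 ← row3 − (-3)·row1  ⇒  L[3][1]=-3, U row3=(0, 0, -2, -1)
Step 3: pivot at (2,2) is 2.
  row3 ← row3 − (-1)·row2  ⇒  L[3][2]=-1, U row3=(0, 0, 0, 1)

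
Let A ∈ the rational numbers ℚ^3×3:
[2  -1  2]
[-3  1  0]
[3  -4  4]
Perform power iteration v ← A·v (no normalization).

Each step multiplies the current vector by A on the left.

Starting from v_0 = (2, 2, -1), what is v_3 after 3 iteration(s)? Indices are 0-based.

v_3 = (-28, 20, -40)

v_0 = (2, 2, -1).
v_1 = A·v_0 = (0, -4, -6).
v_2 = A·v_1 = (-8, -4, -8).
v_3 = A·v_2 = (-28, 20, -40).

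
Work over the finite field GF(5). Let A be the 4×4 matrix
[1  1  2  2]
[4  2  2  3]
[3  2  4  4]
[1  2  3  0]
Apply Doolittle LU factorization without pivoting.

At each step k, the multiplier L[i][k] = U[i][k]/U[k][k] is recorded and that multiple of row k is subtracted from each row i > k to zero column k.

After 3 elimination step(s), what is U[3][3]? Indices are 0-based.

Step 1: pivot at (0,0) is 1.
  row1 ← row1 − (4)·row0  ⇒  L[1][0]=4, U row1=(0, 3, 4, 0)
  row2 ← row2 − (3)·row0  ⇒  L[2][0]=3, U row2=(0, 4, 3, 3)
  row3 ← row3 − (1)·row0  ⇒  L[3][0]=1, U row3=(0, 1, 1, 3)
Step 2: pivot at (1,1) is 3.
  row2 ← row2 − (3)·row1  ⇒  L[2][1]=3, U row2=(0, 0, 1, 3)
  row3 ← row3 − (2)·row1  ⇒  L[3][1]=2, U row3=(0, 0, 3, 3)
Step 3: pivot at (2,2) is 1.
  row3 ← row3 − (3)·row2  ⇒  L[3][2]=3, U row3=(0, 0, 0, 4)

U[3][3] = 4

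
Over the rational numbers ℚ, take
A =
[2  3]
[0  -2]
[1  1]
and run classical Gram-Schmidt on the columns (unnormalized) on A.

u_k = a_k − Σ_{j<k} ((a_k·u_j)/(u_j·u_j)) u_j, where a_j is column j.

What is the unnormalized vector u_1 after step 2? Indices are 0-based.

u_1 = (1/5, -2, -2/5)

Step 1: u_0 = a_0 = (2, 0, 1).
Step 2: u_1 = a_1 − (7/5)·u_0 = (1/5, -2, -2/5).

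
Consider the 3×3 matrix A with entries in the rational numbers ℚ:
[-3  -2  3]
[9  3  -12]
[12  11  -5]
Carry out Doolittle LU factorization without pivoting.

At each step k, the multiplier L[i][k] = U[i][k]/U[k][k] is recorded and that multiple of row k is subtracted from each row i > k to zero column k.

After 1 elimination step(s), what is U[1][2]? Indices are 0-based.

k=0: U[0][0]=-3
  eliminate (1,0): mult=-3, new row 1: (0, -3, -3); set L[1][0]=-3
  eliminate (2,0): mult=-4, new row 2: (0, 3, 7); set L[2][0]=-4

U[1][2] = -3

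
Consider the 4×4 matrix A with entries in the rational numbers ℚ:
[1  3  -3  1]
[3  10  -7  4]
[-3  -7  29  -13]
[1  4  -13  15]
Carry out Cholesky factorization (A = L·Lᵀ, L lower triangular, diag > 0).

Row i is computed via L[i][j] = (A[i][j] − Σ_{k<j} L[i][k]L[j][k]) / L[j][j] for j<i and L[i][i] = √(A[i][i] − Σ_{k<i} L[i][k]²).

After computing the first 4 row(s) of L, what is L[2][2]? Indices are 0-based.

L[2][2] = 4

Step 1: L[0][0] = √(1) = 1.
  L[1][0] = (3) / L[0][0] = 3.
Step 2: L[1][1] = √(1) = 1.
  L[2][0] = (-3) / L[0][0] = -3.
  L[2][1] = (2) / L[1][1] = 2.
Step 3: L[2][2] = √(16) = 4.
  L[3][0] = (1) / L[0][0] = 1.
  L[3][1] = (1) / L[1][1] = 1.
  L[3][2] = (-12) / L[2][2] = -3.
Step 4: L[3][3] = √(4) = 2.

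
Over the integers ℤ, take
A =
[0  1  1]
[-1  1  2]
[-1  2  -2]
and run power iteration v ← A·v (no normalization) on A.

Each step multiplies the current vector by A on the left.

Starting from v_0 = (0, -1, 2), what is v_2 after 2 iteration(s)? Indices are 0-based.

v_0 = (0, -1, 2).
v_1 = A·v_0 = (1, 3, -6).
v_2 = A·v_1 = (-3, -10, 17).

v_2 = (-3, -10, 17)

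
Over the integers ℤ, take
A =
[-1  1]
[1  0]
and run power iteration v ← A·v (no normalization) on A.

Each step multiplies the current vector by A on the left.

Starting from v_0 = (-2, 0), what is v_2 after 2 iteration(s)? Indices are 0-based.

v_2 = (-4, 2)

v_0 = (-2, 0).
v_1 = A·v_0 = (2, -2).
v_2 = A·v_1 = (-4, 2).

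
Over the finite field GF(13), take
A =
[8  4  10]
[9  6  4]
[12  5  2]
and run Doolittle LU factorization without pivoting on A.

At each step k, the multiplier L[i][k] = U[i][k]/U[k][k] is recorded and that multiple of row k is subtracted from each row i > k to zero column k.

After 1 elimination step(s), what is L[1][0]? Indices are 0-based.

k=0: U[0][0]=8
  eliminate (1,0): mult=6, new row 1: (0, 8, 9); set L[1][0]=6
  eliminate (2,0): mult=8, new row 2: (0, 12, 0); set L[2][0]=8

L[1][0] = 6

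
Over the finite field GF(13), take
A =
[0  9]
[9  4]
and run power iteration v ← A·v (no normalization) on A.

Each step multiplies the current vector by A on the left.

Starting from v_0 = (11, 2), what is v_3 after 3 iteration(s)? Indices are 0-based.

v_0 = (11, 2).
v_1 = A·v_0 = (5, 3).
v_2 = A·v_1 = (1, 5).
v_3 = A·v_2 = (6, 3).

v_3 = (6, 3)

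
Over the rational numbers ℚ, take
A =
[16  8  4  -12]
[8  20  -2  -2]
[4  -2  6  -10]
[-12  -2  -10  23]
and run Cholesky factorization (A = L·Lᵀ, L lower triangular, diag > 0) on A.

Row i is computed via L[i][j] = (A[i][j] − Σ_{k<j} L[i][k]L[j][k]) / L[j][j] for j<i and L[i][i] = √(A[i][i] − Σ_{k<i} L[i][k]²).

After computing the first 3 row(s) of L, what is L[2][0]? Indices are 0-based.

L[2][0] = 1

Step 1: L[0][0] = √(16) = 4.
  L[1][0] = (8) / L[0][0] = 2.
Step 2: L[1][1] = √(16) = 4.
  L[2][0] = (4) / L[0][0] = 1.
  L[2][1] = (-4) / L[1][1] = -1.
Step 3: L[2][2] = √(4) = 2.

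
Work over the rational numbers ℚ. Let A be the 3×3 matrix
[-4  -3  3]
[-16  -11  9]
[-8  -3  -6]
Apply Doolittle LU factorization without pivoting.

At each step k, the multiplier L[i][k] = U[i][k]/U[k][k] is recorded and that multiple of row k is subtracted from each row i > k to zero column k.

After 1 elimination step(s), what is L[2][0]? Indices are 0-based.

L[2][0] = 2

Step 1: pivot at (0,0) is -4.
  row1 ← row1 − (4)·row0  ⇒  L[1][0]=4, U row1=(0, 1, -3)
  row2 ← row2 − (2)·row0  ⇒  L[2][0]=2, U row2=(0, 3, -12)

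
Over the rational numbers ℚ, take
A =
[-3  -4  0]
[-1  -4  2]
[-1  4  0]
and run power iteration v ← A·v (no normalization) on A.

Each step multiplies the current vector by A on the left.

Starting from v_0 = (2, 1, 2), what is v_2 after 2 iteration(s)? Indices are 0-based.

v_2 = (38, 22, 2)

v_0 = (2, 1, 2).
v_1 = A·v_0 = (-10, -2, 2).
v_2 = A·v_1 = (38, 22, 2).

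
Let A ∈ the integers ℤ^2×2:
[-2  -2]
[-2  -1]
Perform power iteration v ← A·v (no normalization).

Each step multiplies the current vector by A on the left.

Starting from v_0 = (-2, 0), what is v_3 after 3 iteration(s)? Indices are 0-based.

v_0 = (-2, 0).
v_1 = A·v_0 = (4, 4).
v_2 = A·v_1 = (-16, -12).
v_3 = A·v_2 = (56, 44).

v_3 = (56, 44)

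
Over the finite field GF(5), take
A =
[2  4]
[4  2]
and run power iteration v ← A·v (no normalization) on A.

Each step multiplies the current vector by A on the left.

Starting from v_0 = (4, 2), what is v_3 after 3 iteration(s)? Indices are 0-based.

v_0 = (4, 2).
v_1 = A·v_0 = (1, 0).
v_2 = A·v_1 = (2, 4).
v_3 = A·v_2 = (0, 1).

v_3 = (0, 1)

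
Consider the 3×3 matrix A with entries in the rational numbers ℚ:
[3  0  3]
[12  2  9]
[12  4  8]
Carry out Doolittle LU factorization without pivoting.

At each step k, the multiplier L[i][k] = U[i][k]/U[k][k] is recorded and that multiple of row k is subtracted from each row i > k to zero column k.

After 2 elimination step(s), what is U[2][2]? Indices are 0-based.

Step 1: pivot at (0,0) is 3.
  row1 ← row1 − (4)·row0  ⇒  L[1][0]=4, U row1=(0, 2, -3)
  row2 ← row2 − (4)·row0  ⇒  L[2][0]=4, U row2=(0, 4, -4)
Step 2: pivot at (1,1) is 2.
  row2 ← row2 − (2)·row1  ⇒  L[2][1]=2, U row2=(0, 0, 2)

U[2][2] = 2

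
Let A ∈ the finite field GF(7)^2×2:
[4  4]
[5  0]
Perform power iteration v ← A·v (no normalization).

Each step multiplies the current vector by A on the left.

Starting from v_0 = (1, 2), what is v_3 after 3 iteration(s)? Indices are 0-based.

v_3 = (1, 4)

v_0 = (1, 2).
v_1 = A·v_0 = (5, 5).
v_2 = A·v_1 = (5, 4).
v_3 = A·v_2 = (1, 4).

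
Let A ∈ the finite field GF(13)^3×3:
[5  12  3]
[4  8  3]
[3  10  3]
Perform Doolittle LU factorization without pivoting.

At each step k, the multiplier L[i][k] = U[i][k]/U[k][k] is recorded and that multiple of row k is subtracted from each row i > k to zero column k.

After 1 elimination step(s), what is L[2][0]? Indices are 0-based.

L[2][0] = 11

k=0: U[0][0]=5
  eliminate (1,0): mult=6, new row 1: (0, 1, 11); set L[1][0]=6
  eliminate (2,0): mult=11, new row 2: (0, 8, 9); set L[2][0]=11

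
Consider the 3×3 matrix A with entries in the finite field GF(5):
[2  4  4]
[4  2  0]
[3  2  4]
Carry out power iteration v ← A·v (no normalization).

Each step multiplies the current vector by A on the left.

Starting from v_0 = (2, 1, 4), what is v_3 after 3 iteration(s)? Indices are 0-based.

v_0 = (2, 1, 4).
v_1 = A·v_0 = (4, 0, 4).
v_2 = A·v_1 = (4, 1, 3).
v_3 = A·v_2 = (4, 3, 1).

v_3 = (4, 3, 1)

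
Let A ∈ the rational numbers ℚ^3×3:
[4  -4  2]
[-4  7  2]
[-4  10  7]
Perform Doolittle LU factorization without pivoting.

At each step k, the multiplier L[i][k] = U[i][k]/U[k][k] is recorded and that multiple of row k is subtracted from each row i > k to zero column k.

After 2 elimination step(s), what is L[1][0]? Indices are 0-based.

k=0: U[0][0]=4
  eliminate (1,0): mult=-1, new row 1: (0, 3, 4); set L[1][0]=-1
  eliminate (2,0): mult=-1, new row 2: (0, 6, 9); set L[2][0]=-1
k=1: U[1][1]=3
  eliminate (2,1): mult=2, new row 2: (0, 0, 1); set L[2][1]=2

L[1][0] = -1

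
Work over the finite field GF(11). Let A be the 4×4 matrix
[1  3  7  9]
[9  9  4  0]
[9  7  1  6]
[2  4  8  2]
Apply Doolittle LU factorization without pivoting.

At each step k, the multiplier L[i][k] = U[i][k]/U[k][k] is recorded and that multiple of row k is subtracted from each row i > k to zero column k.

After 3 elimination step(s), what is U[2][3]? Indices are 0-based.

U[2][3] = 4

[col 0] pivot 1
  R1 -= 9*R0 → (0, 4, 7, 7)  (L[1][0] := 9)
  R2 -= 9*R0 → (0, 2, 4, 2)  (L[2][0] := 9)
  R3 -= 2*R0 → (0, 9, 5, 6)  (L[3][0] := 2)
[col 1] pivot 4
  R2 -= 6*R1 → (0, 0, 6, 4)  (L[2][1] := 6)
  R3 -= 5*R1 → (0, 0, 3, 4)  (L[3][1] := 5)
[col 2] pivot 6
  R3 -= 6*R2 → (0, 0, 0, 2)  (L[3][2] := 6)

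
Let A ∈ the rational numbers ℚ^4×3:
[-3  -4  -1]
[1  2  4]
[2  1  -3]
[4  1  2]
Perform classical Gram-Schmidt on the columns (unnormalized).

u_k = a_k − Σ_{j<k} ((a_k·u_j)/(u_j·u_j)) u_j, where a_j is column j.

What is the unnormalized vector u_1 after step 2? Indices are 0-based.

u_1 = (-2, 4/3, -1/3, -5/3)

Step 1: u_0 = a_0 = (-3, 1, 2, 4).
Step 2: u_1 = a_1 − (2/3)·u_0 = (-2, 4/3, -1/3, -5/3).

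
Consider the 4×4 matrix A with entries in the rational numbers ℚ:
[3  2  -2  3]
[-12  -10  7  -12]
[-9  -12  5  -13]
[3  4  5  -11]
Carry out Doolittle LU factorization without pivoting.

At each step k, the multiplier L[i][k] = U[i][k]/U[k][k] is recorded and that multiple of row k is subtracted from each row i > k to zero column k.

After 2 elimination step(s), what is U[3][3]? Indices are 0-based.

Step 1: pivot at (0,0) is 3.
  row1 ← row1 − (-4)·row0  ⇒  L[1][0]=-4, U row1=(0, -2, -1, 0)
  row2 ← row2 − (-3)·row0  ⇒  L[2][0]=-3, U row2=(0, -6, -1, -4)
  row3 ← row3 − (1)·row0  ⇒  L[3][0]=1, U row3=(0, 2, 7, -14)
Step 2: pivot at (1,1) is -2.
  row2 ← row2 − (3)·row1  ⇒  L[2][1]=3, U row2=(0, 0, 2, -4)
  row3 ← row3 − (-1)·row1  ⇒  L[3][1]=-1, U row3=(0, 0, 6, -14)

U[3][3] = -14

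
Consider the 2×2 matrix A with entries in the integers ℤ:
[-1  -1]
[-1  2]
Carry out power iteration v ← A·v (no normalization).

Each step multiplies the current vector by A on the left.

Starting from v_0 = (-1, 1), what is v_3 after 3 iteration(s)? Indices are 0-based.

v_0 = (-1, 1).
v_1 = A·v_0 = (0, 3).
v_2 = A·v_1 = (-3, 6).
v_3 = A·v_2 = (-3, 15).

v_3 = (-3, 15)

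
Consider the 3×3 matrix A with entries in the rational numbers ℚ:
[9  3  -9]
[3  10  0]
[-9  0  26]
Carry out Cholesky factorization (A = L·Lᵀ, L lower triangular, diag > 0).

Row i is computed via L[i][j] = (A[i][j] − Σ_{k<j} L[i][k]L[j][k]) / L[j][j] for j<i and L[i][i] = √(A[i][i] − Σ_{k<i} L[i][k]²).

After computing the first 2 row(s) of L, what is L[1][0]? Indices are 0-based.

L[1][0] = 1

Step 1: L[0][0] = √(9) = 3.
  L[1][0] = (3) / L[0][0] = 1.
Step 2: L[1][1] = √(9) = 3.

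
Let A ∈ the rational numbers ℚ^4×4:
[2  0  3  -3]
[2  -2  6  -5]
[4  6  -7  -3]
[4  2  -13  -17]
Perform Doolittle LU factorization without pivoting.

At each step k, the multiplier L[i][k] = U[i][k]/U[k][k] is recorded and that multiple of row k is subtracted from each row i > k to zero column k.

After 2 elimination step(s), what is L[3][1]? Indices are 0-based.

[col 0] pivot 2
  R1 -= 1*R0 → (0, -2, 3, -2)  (L[1][0] := 1)
  R2 -= 2*R0 → (0, 6, -13, 3)  (L[2][0] := 2)
  R3 -= 2*R0 → (0, 2, -19, -11)  (L[3][0] := 2)
[col 1] pivot -2
  R2 -= -3*R1 → (0, 0, -4, -3)  (L[2][1] := -3)
  R3 -= -1*R1 → (0, 0, -16, -13)  (L[3][1] := -1)

L[3][1] = -1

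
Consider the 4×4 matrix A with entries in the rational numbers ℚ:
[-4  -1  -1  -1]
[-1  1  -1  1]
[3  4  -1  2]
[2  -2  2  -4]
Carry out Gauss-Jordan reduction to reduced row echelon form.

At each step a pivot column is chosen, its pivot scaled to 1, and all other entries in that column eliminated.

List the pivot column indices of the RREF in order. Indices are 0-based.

[1] R0 /= -4  ⇒  (1, 1/4, 1/4, 1/4)
     R1 -= -1·R0  ⇒  (0, 5/4, -3/4, 5/4)
     R2 -= 3·R0  ⇒  (0, 13/4, -7/4, 5/4)
     R3 -= 2·R0  ⇒  (0, -5/2, 3/2, -9/2)
[2] R1 /= 5/4  ⇒  (0, 1, -3/5, 1)
     R0 -= 1/4·R1  ⇒  (1, 0, 2/5, 0)
     R2 -= 13/4·R1  ⇒  (0, 0, 1/5, -2)
     R3 -= -5/2·R1  ⇒  (0, 0, 0, -2)
[3] R2 /= 1/5  ⇒  (0, 0, 1, -10)
     R0 -= 2/5·R2  ⇒  (1, 0, 0, 4)
     R1 -= -3/5·R2  ⇒  (0, 1, 0, -5)
[4] R3 /= -2  ⇒  (0, 0, 0, 1)
     R0 -= 4·R3  ⇒  (1, 0, 0, 0)
     R1 -= -5·R3  ⇒  (0, 1, 0, 0)
     R2 -= -10·R3  ⇒  (0, 0, 1, 0)

pivot columns: 0, 1, 2, 3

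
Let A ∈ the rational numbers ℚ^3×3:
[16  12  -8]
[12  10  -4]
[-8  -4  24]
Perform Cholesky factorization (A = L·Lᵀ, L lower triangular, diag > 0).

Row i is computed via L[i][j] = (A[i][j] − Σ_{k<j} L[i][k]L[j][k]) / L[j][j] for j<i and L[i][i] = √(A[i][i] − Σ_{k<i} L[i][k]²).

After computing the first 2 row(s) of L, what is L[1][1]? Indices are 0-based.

L[1][1] = 1

Step 1: L[0][0] = √(16) = 4.
  L[1][0] = (12) / L[0][0] = 3.
Step 2: L[1][1] = √(1) = 1.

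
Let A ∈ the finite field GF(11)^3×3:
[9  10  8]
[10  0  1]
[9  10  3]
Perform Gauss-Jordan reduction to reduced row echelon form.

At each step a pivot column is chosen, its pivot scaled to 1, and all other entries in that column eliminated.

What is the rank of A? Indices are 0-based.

rank = 3

pivot(0,0)=9: scale R0 → (1, 6, 7)
  clear (1,0): R1 −= (10)R0 → (0, 6, 8)
  clear (2,0): R2 −= (9)R0 → (0, 0, 6)
pivot(1,1)=6: scale R1 → (0, 1, 5)
  clear (0,1): R0 −= (6)R1 → (1, 0, 10)
pivot(2,2)=6: scale R2 → (0, 0, 1)
  clear (0,2): R0 −= (10)R2 → (1, 0, 0)
  clear (1,2): R1 −= (5)R2 → (0, 1, 0)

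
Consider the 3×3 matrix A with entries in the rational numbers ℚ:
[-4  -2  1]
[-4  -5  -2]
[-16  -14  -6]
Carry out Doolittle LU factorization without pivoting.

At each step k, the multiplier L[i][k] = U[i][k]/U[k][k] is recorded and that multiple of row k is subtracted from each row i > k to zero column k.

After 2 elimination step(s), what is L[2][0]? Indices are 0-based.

L[2][0] = 4

k=0: U[0][0]=-4
  eliminate (1,0): mult=1, new row 1: (0, -3, -3); set L[1][0]=1
  eliminate (2,0): mult=4, new row 2: (0, -6, -10); set L[2][0]=4
k=1: U[1][1]=-3
  eliminate (2,1): mult=2, new row 2: (0, 0, -4); set L[2][1]=2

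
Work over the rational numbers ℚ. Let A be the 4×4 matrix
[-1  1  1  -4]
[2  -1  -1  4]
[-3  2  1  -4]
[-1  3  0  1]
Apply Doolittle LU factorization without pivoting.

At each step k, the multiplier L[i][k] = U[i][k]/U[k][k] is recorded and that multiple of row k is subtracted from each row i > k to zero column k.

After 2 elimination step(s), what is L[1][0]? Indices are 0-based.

L[1][0] = -2

k=0: U[0][0]=-1
  eliminate (1,0): mult=-2, new row 1: (0, 1, 1, -4); set L[1][0]=-2
  eliminate (2,0): mult=3, new row 2: (0, -1, -2, 8); set L[2][0]=3
  eliminate (3,0): mult=1, new row 3: (0, 2, -1, 5); set L[3][0]=1
k=1: U[1][1]=1
  eliminate (2,1): mult=-1, new row 2: (0, 0, -1, 4); set L[2][1]=-1
  eliminate (3,1): mult=2, new row 3: (0, 0, -3, 13); set L[3][1]=2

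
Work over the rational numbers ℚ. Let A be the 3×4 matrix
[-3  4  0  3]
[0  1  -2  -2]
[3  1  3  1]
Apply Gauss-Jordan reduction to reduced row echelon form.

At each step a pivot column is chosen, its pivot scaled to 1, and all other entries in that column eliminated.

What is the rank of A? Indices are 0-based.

[1] R0 /= -3  ⇒  (1, -4/3, 0, -1)
     R2 -= 3·R0  ⇒  (0, 5, 3, 4)
[2] R1 /= 1  ⇒  (0, 1, -2, -2)
     R0 -= -4/3·R1  ⇒  (1, 0, -8/3, -11/3)
     R2 -= 5·R1  ⇒  (0, 0, 13, 14)
[3] R2 /= 13  ⇒  (0, 0, 1, 14/13)
     R0 -= -8/3·R2  ⇒  (1, 0, 0, -31/39)
     R1 -= -2·R2  ⇒  (0, 1, 0, 2/13)

rank = 3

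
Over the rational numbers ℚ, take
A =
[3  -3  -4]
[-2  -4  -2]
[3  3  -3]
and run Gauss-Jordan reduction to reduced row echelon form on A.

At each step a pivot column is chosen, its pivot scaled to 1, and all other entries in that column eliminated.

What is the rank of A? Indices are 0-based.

pivot(0,0)=3: scale R0 → (1, -1, -4/3)
  clear (1,0): R1 −= (-2)R0 → (0, -6, -14/3)
  clear (2,0): R2 −= (3)R0 → (0, 6, 1)
pivot(1,1)=-6: scale R1 → (0, 1, 7/9)
  clear (0,1): R0 −= (-1)R1 → (1, 0, -5/9)
  clear (2,1): R2 −= (6)R1 → (0, 0, -11/3)
pivot(2,2)=-11/3: scale R2 → (0, 0, 1)
  clear (0,2): R0 −= (-5/9)R2 → (1, 0, 0)
  clear (1,2): R1 −= (7/9)R2 → (0, 1, 0)

rank = 3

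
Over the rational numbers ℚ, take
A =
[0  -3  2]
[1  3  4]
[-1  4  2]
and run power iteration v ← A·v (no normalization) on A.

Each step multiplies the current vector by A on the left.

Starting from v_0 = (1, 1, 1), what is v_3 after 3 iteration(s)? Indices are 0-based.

v_3 = (-43, 287, 272)

v_0 = (1, 1, 1).
v_1 = A·v_0 = (-1, 8, 5).
v_2 = A·v_1 = (-14, 43, 43).
v_3 = A·v_2 = (-43, 287, 272).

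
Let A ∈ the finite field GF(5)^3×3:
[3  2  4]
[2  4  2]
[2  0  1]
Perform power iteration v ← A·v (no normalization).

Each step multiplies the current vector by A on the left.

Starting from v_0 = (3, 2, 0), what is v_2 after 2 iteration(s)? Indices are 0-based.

v_0 = (3, 2, 0).
v_1 = A·v_0 = (3, 4, 1).
v_2 = A·v_1 = (1, 4, 2).

v_2 = (1, 4, 2)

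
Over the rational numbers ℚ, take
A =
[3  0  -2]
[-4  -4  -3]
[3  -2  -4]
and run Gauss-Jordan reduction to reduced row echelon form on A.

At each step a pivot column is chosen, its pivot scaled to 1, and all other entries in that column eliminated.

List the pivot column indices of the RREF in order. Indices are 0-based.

step 1: normalize row 0 (÷3) = (1, 0, -2/3)
  row 1: subtract -4×row0 = (0, -4, -17/3)
  row 2: subtract 3×row0 = (0, -2, -2)
step 2: normalize row 1 (÷-4) = (0, 1, 17/12)
  row 2: subtract -2×row1 = (0, 0, 5/6)
step 3: normalize row 2 (÷5/6) = (0, 0, 1)
  row 0: subtract -2/3×row2 = (1, 0, 0)
  row 1: subtract 17/12×row2 = (0, 1, 0)

pivot columns: 0, 1, 2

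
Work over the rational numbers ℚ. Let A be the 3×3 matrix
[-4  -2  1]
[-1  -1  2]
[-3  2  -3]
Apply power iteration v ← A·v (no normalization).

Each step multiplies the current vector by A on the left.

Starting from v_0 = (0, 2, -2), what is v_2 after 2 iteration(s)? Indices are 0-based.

v_2 = (46, 32, -24)

v_0 = (0, 2, -2).
v_1 = A·v_0 = (-6, -6, 10).
v_2 = A·v_1 = (46, 32, -24).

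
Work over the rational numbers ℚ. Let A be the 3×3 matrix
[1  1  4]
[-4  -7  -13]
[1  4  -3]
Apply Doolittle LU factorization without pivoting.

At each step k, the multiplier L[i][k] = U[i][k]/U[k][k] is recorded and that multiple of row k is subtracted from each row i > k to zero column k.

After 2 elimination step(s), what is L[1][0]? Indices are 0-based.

[col 0] pivot 1
  R1 -= -4*R0 → (0, -3, 3)  (L[1][0] := -4)
  R2 -= 1*R0 → (0, 3, -7)  (L[2][0] := 1)
[col 1] pivot -3
  R2 -= -1*R1 → (0, 0, -4)  (L[2][1] := -1)

L[1][0] = -4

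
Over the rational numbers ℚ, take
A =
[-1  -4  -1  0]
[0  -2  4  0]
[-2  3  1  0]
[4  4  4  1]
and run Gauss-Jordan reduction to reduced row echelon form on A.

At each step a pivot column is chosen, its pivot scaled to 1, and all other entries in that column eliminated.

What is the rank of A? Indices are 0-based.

rank = 4

[1] R0 /= -1  ⇒  (1, 4, 1, 0)
     R2 -= -2·R0  ⇒  (0, 11, 3, 0)
     R3 -= 4·R0  ⇒  (0, -12, 0, 1)
[2] R1 /= -2  ⇒  (0, 1, -2, 0)
     R0 -= 4·R1  ⇒  (1, 0, 9, 0)
     R2 -= 11·R1  ⇒  (0, 0, 25, 0)
     R3 -= -12·R1  ⇒  (0, 0, -24, 1)
[3] R2 /= 25  ⇒  (0, 0, 1, 0)
     R0 -= 9·R2  ⇒  (1, 0, 0, 0)
     R1 -= -2·R2  ⇒  (0, 1, 0, 0)
     R3 -= -24·R2  ⇒  (0, 0, 0, 1)
[4] R3 /= 1  ⇒  (0, 0, 0, 1)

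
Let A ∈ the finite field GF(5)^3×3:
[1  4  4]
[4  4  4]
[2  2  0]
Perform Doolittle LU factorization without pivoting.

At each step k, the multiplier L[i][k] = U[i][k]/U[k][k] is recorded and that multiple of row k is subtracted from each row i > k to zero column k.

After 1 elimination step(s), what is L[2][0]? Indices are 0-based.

k=0: U[0][0]=1
  eliminate (1,0): mult=4, new row 1: (0, 3, 3); set L[1][0]=4
  eliminate (2,0): mult=2, new row 2: (0, 4, 2); set L[2][0]=2

L[2][0] = 2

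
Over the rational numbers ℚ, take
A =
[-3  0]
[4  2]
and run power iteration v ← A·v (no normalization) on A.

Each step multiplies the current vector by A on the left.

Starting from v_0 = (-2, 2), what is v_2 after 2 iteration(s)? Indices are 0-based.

v_2 = (-18, 16)

v_0 = (-2, 2).
v_1 = A·v_0 = (6, -4).
v_2 = A·v_1 = (-18, 16).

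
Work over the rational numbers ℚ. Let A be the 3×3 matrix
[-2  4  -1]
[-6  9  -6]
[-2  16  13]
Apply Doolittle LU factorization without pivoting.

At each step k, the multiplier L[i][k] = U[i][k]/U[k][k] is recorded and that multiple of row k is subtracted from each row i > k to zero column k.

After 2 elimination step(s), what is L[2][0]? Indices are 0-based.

L[2][0] = 1

[col 0] pivot -2
  R1 -= 3*R0 → (0, -3, -3)  (L[1][0] := 3)
  R2 -= 1*R0 → (0, 12, 14)  (L[2][0] := 1)
[col 1] pivot -3
  R2 -= -4*R1 → (0, 0, 2)  (L[2][1] := -4)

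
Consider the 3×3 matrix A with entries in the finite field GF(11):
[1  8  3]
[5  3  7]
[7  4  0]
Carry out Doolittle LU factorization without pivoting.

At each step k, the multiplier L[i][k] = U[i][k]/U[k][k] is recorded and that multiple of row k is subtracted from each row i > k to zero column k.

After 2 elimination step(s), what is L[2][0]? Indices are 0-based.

L[2][0] = 7

Step 1: pivot at (0,0) is 1.
  row1 ← row1 − (5)·row0  ⇒  L[1][0]=5, U row1=(0, 7, 3)
  row2 ← row2 − (7)·row0  ⇒  L[2][0]=7, U row2=(0, 3, 1)
Step 2: pivot at (1,1) is 7.
  row2 ← row2 − (2)·row1  ⇒  L[2][1]=2, U row2=(0, 0, 6)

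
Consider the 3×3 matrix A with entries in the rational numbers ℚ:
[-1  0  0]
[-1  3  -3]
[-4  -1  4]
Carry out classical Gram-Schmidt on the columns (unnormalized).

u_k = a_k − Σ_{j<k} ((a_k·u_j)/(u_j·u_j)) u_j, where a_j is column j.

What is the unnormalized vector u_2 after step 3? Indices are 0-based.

u_2 = (-117/179, 9/179, 27/179)

Step 1: u_0 = a_0 = (-1, -1, -4).
Step 2: u_1 = a_1 − (1/18)·u_0 = (1/18, 55/18, -7/9).
Step 3: u_2 = a_2 − (-13/18)·u_0 − (-221/179)·u_1 = (-117/179, 9/179, 27/179).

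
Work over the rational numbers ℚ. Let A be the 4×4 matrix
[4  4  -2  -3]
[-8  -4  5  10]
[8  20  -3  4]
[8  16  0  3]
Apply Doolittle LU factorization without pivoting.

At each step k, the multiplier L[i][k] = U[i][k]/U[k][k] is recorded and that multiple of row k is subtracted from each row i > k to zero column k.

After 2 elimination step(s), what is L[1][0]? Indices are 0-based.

Step 1: pivot at (0,0) is 4.
  row1 ← row1 − (-2)·row0  ⇒  L[1][0]=-2, U row1=(0, 4, 1, 4)
  row2 ← row2 − (2)·row0  ⇒  L[2][0]=2, U row2=(0, 12, 1, 10)
  row3 ← row3 − (2)·row0  ⇒  L[3][0]=2, U row3=(0, 8, 4, 9)
Step 2: pivot at (1,1) is 4.
  row2 ← row2 − (3)·row1  ⇒  L[2][1]=3, U row2=(0, 0, -2, -2)
  row3 ← row3 − (2)·row1  ⇒  L[3][1]=2, U row3=(0, 0, 2, 1)

L[1][0] = -2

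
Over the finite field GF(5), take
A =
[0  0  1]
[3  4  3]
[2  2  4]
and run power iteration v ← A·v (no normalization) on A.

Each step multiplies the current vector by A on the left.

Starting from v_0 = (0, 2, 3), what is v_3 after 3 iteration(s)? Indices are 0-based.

v_0 = (0, 2, 3).
v_1 = A·v_0 = (3, 2, 1).
v_2 = A·v_1 = (1, 0, 4).
v_3 = A·v_2 = (4, 0, 3).

v_3 = (4, 0, 3)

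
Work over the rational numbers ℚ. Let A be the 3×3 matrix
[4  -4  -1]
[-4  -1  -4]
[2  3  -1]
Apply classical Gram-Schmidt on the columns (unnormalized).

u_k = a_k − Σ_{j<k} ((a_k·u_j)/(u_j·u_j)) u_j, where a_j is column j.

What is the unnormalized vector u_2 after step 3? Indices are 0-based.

Step 1: u_0 = a_0 = (4, -4, 2).
Step 2: u_1 = a_1 − (-1/6)·u_0 = (-10/3, -5/3, 10/3).
Step 3: u_2 = a_2 − (5/18)·u_0 − (4/15)·u_1 = (-11/9, -22/9, -22/9).

u_2 = (-11/9, -22/9, -22/9)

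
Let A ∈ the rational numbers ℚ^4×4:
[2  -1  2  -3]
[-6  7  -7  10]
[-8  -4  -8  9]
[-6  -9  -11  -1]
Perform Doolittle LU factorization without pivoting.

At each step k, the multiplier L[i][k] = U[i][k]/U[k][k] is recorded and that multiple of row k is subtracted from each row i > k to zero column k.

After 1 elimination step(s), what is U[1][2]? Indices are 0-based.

Step 1: pivot at (0,0) is 2.
  row1 ← row1 − (-3)·row0  ⇒  L[1][0]=-3, U row1=(0, 4, -1, 1)
  row2 ← row2 − (-4)·row0  ⇒  L[2][0]=-4, U row2=(0, -8, 0, -3)
  row3 ← row3 − (-3)·row0  ⇒  L[3][0]=-3, U row3=(0, -12, -5, -10)

U[1][2] = -1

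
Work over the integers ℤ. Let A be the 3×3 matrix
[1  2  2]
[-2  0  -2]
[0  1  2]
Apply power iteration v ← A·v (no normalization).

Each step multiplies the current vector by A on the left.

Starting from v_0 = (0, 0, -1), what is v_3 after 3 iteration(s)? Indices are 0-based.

v_0 = (0, 0, -1).
v_1 = A·v_0 = (-2, 2, -2).
v_2 = A·v_1 = (-2, 8, -2).
v_3 = A·v_2 = (10, 8, 4).

v_3 = (10, 8, 4)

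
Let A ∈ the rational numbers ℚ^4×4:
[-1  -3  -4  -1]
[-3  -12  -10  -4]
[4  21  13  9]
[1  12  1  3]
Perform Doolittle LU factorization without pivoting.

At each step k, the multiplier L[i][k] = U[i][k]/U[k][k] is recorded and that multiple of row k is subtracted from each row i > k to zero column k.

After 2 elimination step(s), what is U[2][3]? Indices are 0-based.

U[2][3] = 2

k=0: U[0][0]=-1
  eliminate (1,0): mult=3, new row 1: (0, -3, 2, -1); set L[1][0]=3
  eliminate (2,0): mult=-4, new row 2: (0, 9, -3, 5); set L[2][0]=-4
  eliminate (3,0): mult=-1, new row 3: (0, 9, -3, 2); set L[3][0]=-1
k=1: U[1][1]=-3
  eliminate (2,1): mult=-3, new row 2: (0, 0, 3, 2); set L[2][1]=-3
  eliminate (3,1): mult=-3, new row 3: (0, 0, 3, -1); set L[3][1]=-3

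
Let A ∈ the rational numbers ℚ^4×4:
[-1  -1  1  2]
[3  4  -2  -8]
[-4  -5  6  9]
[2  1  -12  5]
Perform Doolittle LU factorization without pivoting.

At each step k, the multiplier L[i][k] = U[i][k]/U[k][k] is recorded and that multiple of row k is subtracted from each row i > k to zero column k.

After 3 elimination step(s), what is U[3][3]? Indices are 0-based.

U[3][3] = 4

Step 1: pivot at (0,0) is -1.
  row1 ← row1 − (-3)·row0  ⇒  L[1][0]=-3, U row1=(0, 1, 1, -2)
  row2 ← row2 − (4)·row0  ⇒  L[2][0]=4, U row2=(0, -1, 2, 1)
  row3 ← row3 − (-2)·row0  ⇒  L[3][0]=-2, U row3=(0, -1, -10, 9)
Step 2: pivot at (1,1) is 1.
  row2 ← row2 − (-1)·row1  ⇒  L[2][1]=-1, U row2=(0, 0, 3, -1)
  row3 ← row3 − (-1)·row1  ⇒  L[3][1]=-1, U row3=(0, 0, -9, 7)
Step 3: pivot at (2,2) is 3.
  row3 ← row3 − (-3)·row2  ⇒  L[3][2]=-3, U row3=(0, 0, 0, 4)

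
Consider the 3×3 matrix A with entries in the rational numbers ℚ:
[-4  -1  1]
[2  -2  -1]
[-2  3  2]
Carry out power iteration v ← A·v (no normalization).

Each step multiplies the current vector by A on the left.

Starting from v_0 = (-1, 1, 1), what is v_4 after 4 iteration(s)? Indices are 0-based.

v_0 = (-1, 1, 1).
v_1 = A·v_0 = (4, -5, 7).
v_2 = A·v_1 = (-4, 11, -9).
v_3 = A·v_2 = (-4, -21, 23).
v_4 = A·v_3 = (60, 11, -9).

v_4 = (60, 11, -9)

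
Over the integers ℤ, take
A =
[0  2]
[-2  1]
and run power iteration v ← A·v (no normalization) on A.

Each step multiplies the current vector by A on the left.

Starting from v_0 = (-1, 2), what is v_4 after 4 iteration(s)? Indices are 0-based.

v_4 = (-40, -4)

v_0 = (-1, 2).
v_1 = A·v_0 = (4, 4).
v_2 = A·v_1 = (8, -4).
v_3 = A·v_2 = (-8, -20).
v_4 = A·v_3 = (-40, -4).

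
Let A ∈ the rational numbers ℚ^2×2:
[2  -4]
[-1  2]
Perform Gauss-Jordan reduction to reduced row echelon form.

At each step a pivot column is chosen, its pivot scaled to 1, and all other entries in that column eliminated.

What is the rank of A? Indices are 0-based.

[1] R0 /= 2  ⇒  (1, -2)
     R1 -= -1·R0  ⇒  (0, 0)
column 1 empty below row 1

rank = 1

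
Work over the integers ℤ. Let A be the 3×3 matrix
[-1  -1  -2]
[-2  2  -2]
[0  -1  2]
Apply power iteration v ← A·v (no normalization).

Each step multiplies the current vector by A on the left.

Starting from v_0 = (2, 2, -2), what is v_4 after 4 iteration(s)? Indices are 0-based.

v_4 = (44, 208, -160)

v_0 = (2, 2, -2).
v_1 = A·v_0 = (0, 4, -6).
v_2 = A·v_1 = (8, 20, -16).
v_3 = A·v_2 = (4, 56, -52).
v_4 = A·v_3 = (44, 208, -160).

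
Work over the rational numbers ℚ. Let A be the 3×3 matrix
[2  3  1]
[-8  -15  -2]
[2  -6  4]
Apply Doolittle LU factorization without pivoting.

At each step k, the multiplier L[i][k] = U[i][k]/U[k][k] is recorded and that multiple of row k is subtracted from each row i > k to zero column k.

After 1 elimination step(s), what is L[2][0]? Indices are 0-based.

L[2][0] = 1

Step 1: pivot at (0,0) is 2.
  row1 ← row1 − (-4)·row0  ⇒  L[1][0]=-4, U row1=(0, -3, 2)
  row2 ← row2 − (1)·row0  ⇒  L[2][0]=1, U row2=(0, -9, 3)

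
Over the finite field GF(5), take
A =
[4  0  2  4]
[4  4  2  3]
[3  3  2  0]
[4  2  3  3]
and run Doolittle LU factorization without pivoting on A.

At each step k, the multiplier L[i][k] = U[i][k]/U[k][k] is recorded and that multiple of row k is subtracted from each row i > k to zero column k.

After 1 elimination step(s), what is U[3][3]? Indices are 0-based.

U[3][3] = 4

[col 0] pivot 4
  R1 -= 1*R0 → (0, 4, 0, 4)  (L[1][0] := 1)
  R2 -= 2*R0 → (0, 3, 3, 2)  (L[2][0] := 2)
  R3 -= 1*R0 → (0, 2, 1, 4)  (L[3][0] := 1)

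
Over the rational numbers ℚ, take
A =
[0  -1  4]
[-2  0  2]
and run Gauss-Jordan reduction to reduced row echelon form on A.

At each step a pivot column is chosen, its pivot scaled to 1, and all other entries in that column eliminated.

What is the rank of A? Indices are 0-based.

[1] R0 <-> R1
[1] R0 /= -2  ⇒  (1, 0, -1)
[2] R1 /= -1  ⇒  (0, 1, -4)

rank = 2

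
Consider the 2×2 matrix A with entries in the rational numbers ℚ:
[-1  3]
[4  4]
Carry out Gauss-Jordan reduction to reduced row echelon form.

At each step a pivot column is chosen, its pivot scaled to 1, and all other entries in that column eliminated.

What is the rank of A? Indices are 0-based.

rank = 2

[1] R0 /= -1  ⇒  (1, -3)
     R1 -= 4·R0  ⇒  (0, 16)
[2] R1 /= 16  ⇒  (0, 1)
     R0 -= -3·R1  ⇒  (1, 0)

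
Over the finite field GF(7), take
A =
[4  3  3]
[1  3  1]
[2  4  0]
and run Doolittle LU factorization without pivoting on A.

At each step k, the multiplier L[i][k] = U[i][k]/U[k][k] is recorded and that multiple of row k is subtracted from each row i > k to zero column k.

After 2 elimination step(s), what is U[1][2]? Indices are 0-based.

k=0: U[0][0]=4
  eliminate (1,0): mult=2, new row 1: (0, 4, 2); set L[1][0]=2
  eliminate (2,0): mult=4, new row 2: (0, 6, 2); set L[2][0]=4
k=1: U[1][1]=4
  eliminate (2,1): mult=5, new row 2: (0, 0, 6); set L[2][1]=5

U[1][2] = 2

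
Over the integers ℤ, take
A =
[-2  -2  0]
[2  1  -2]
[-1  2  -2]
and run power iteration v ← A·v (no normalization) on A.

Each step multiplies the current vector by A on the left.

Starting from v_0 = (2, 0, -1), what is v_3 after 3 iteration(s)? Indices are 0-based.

v_3 = (12, -42, -32)

v_0 = (2, 0, -1).
v_1 = A·v_0 = (-4, 6, 0).
v_2 = A·v_1 = (-4, -2, 16).
v_3 = A·v_2 = (12, -42, -32).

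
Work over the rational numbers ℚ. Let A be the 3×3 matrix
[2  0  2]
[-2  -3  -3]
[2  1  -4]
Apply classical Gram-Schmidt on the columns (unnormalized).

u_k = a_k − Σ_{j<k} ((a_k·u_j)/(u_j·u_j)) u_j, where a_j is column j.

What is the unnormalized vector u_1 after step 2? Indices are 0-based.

Step 1: u_0 = a_0 = (2, -2, 2).
Step 2: u_1 = a_1 − (2/3)·u_0 = (-4/3, -5/3, -1/3).

u_1 = (-4/3, -5/3, -1/3)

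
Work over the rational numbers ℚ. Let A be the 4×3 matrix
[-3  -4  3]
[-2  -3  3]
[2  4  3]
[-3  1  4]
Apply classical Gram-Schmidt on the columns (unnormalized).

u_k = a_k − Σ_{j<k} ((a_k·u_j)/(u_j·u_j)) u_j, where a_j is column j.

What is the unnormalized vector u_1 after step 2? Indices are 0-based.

Step 1: u_0 = a_0 = (-3, -2, 2, -3).
Step 2: u_1 = a_1 − (23/26)·u_0 = (-35/26, -16/13, 29/13, 95/26).

u_1 = (-35/26, -16/13, 29/13, 95/26)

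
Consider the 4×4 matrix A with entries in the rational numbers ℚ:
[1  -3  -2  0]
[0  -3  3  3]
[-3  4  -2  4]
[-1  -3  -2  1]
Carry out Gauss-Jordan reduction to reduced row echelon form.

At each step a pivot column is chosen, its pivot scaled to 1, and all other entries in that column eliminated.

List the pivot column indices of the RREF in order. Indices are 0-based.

pivot columns: 0, 1, 2, 3

[1] R0 /= 1  ⇒  (1, -3, -2, 0)
     R2 -= -3·R0  ⇒  (0, -5, -8, 4)
     R3 -= -1·R0  ⇒  (0, -6, -4, 1)
[2] R1 /= -3  ⇒  (0, 1, -1, -1)
     R0 -= -3·R1  ⇒  (1, 0, -5, -3)
     R2 -= -5·R1  ⇒  (0, 0, -13, -1)
     R3 -= -6·R1  ⇒  (0, 0, -10, -5)
[3] R2 /= -13  ⇒  (0, 0, 1, 1/13)
     R0 -= -5·R2  ⇒  (1, 0, 0, -34/13)
     R1 -= -1·R2  ⇒  (0, 1, 0, -12/13)
     R3 -= -10·R2  ⇒  (0, 0, 0, -55/13)
[4] R3 /= -55/13  ⇒  (0, 0, 0, 1)
     R0 -= -34/13·R3  ⇒  (1, 0, 0, 0)
     R1 -= -12/13·R3  ⇒  (0, 1, 0, 0)
     R2 -= 1/13·R3  ⇒  (0, 0, 1, 0)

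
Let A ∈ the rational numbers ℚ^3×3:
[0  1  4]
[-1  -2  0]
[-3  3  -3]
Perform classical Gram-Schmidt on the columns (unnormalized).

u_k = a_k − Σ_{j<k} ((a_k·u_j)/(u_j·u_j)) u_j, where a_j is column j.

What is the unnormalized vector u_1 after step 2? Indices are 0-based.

Step 1: u_0 = a_0 = (0, -1, -3).
Step 2: u_1 = a_1 − (-7/10)·u_0 = (1, -27/10, 9/10).

u_1 = (1, -27/10, 9/10)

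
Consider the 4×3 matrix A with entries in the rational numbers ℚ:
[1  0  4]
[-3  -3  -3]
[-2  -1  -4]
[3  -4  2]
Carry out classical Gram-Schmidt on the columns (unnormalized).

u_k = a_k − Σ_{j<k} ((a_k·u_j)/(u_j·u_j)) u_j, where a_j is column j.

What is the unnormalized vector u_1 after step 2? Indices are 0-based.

u_1 = (1/23, -72/23, -25/23, -89/23)

Step 1: u_0 = a_0 = (1, -3, -2, 3).
Step 2: u_1 = a_1 − (-1/23)·u_0 = (1/23, -72/23, -25/23, -89/23).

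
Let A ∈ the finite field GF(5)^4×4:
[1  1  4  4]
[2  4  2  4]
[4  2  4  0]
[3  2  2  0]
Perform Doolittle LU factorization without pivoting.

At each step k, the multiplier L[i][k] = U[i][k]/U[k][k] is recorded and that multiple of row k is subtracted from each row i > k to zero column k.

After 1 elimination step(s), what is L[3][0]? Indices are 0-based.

L[3][0] = 3

[col 0] pivot 1
  R1 -= 2*R0 → (0, 2, 4, 1)  (L[1][0] := 2)
  R2 -= 4*R0 → (0, 3, 3, 4)  (L[2][0] := 4)
  R3 -= 3*R0 → (0, 4, 0, 3)  (L[3][0] := 3)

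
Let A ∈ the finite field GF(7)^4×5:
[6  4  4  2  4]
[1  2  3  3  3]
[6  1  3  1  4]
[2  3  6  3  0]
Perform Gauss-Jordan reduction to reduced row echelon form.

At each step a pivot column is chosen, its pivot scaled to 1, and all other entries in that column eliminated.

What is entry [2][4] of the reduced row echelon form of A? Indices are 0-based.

pivot(0,0)=6: scale R0 → (1, 3, 3, 5, 3)
  clear (1,0): R1 −= (1)R0 → (0, 6, 0, 5, 0)
  clear (2,0): R2 −= (6)R0 → (0, 4, 6, 6, 0)
  clear (3,0): R3 −= (2)R0 → (0, 4, 0, 0, 1)
pivot(1,1)=6: scale R1 → (0, 1, 0, 2, 0)
  clear (0,1): R0 −= (3)R1 → (1, 0, 3, 6, 3)
  clear (2,1): R2 −= (4)R1 → (0, 0, 6, 5, 0)
  clear (3,1): R3 −= (4)R1 → (0, 0, 0, 6, 1)
pivot(2,2)=6: scale R2 → (0, 0, 1, 2, 0)
  clear (0,2): R0 −= (3)R2 → (1, 0, 0, 0, 3)
pivot(3,3)=6: scale R3 → (0, 0, 0, 1, 6)
  clear (1,3): R1 −= (2)R3 → (0, 1, 0, 0, 2)
  clear (2,3): R2 −= (2)R3 → (0, 0, 1, 0, 2)

M[2][4] = 2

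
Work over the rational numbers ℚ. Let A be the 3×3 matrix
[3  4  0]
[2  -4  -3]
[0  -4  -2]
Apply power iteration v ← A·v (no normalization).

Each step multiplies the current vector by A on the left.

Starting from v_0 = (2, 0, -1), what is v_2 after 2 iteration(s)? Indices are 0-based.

v_2 = (46, -22, -32)

v_0 = (2, 0, -1).
v_1 = A·v_0 = (6, 7, 2).
v_2 = A·v_1 = (46, -22, -32).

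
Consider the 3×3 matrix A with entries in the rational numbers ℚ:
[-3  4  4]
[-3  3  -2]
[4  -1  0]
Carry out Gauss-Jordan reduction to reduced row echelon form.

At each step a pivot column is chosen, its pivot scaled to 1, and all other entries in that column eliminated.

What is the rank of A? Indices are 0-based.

rank = 3

step 1: normalize row 0 (÷-3) = (1, -4/3, -4/3)
  row 1: subtract -3×row0 = (0, -1, -6)
  row 2: subtract 4×row0 = (0, 13/3, 16/3)
step 2: normalize row 1 (÷-1) = (0, 1, 6)
  row 0: subtract -4/3×row1 = (1, 0, 20/3)
  row 2: subtract 13/3×row1 = (0, 0, -62/3)
step 3: normalize row 2 (÷-62/3) = (0, 0, 1)
  row 0: subtract 20/3×row2 = (1, 0, 0)
  row 1: subtract 6×row2 = (0, 1, 0)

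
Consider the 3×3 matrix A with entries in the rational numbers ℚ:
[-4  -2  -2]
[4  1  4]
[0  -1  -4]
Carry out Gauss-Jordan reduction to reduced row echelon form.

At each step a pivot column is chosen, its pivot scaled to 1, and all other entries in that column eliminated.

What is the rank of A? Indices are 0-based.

rank = 3

[1] R0 /= -4  ⇒  (1, 1/2, 1/2)
     R1 -= 4·R0  ⇒  (0, -1, 2)
[2] R1 /= -1  ⇒  (0, 1, -2)
     R0 -= 1/2·R1  ⇒  (1, 0, 3/2)
     R2 -= -1·R1  ⇒  (0, 0, -6)
[3] R2 /= -6  ⇒  (0, 0, 1)
     R0 -= 3/2·R2  ⇒  (1, 0, 0)
     R1 -= -2·R2  ⇒  (0, 1, 0)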